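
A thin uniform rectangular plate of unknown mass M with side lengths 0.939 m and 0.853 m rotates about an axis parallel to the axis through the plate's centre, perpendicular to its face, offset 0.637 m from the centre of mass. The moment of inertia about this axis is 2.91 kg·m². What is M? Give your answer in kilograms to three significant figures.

I = I_cm + Md² = (1/12)M(a²+b²) + Md² = M·[0.0833333·[(0.939)² + (0.853)²] + (0.637)²] = M·0.53988.
So M = 2.91 / 0.53988 = 5.3901 kg.

5.39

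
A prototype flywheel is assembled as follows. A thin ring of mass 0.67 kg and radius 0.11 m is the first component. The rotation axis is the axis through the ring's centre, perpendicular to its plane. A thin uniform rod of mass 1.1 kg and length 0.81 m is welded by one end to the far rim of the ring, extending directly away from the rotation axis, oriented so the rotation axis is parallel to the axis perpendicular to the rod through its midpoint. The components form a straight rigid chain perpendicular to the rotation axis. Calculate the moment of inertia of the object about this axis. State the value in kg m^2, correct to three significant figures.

0.360

Thin ring: I_cm = MR² = (0.67)(0.11)² = 0.008107 kg m^2; axis through the centre, so I = 0.008107 kg m^2.
Thin rod: I_cm = (1/12)ML² = (1/12)(1.1)(0.81)² = 0.060143 kg m^2; centre at d = 0.11 + 0.405 = 0.515 m, so I = I_cm + Md² gives I = 0.060143 + (1.1)(0.515)² = 0.35189 kg m^2.
Total I = 0.008107 + 0.35189 = 0.36 kg m^2.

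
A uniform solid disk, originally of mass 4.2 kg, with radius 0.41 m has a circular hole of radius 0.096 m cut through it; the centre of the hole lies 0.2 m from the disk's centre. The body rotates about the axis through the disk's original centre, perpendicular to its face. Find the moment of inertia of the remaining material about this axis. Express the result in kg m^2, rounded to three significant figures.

Unpierced body about its centre: I₀ = (1/2)MR² = (1/2)(4.2)(0.41)² = 0.35301 kg m^2.
The removed disk has mass m = M·(r/R)² = (4.2)(0.096/0.41)² = 0.23026 kg (same uniform areal density).
Its moment of inertia about the rotation axis (parallel-axis theorem): I_hole = (1/2)mr² + md² = (1/2)(0.23026)(0.096)² + (0.23026)(0.2)² = 0.010272 kg m^2.
Treating the hole as negative mass, I = I₀ − I_hole = 0.35301 − 0.010272 = 0.34274 kg m^2.

0.343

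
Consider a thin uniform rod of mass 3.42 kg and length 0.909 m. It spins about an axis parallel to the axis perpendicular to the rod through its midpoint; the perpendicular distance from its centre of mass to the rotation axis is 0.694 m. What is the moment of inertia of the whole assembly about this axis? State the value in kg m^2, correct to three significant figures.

1.88

I_cm = (1/12)ML² = (1/12)(3.42)(0.909)² = 0.23549 kg m^2; centre at d = 0.694 m, so I = I_cm + Md² gives I = 0.23549 + (3.42)(0.694)² = 1.8827 kg m^2.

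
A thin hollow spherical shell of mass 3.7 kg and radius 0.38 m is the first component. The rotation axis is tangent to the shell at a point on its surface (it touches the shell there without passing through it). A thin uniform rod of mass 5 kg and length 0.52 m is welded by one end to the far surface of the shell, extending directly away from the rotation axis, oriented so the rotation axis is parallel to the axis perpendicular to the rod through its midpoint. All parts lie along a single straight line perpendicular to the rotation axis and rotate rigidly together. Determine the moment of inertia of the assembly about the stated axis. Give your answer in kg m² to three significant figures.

6.21

Spherical shell: I_cm = (2/3)MR² = (2/3)(3.7)(0.38)² = 0.35619 kg m²; centre at d = 0.38 m, so the parallel axis theorem gives I = 0.35619 + (3.7)(0.38)² = 0.89047 kg m².
Thin rod: I_cm = (1/12)ML² = (1/12)(5)(0.52)² = 0.11267 kg m²; centre at d = 0.38 + 0.38 + 0.26 = 1.02 m, so the parallel axis theorem gives I = 0.11267 + (5)(1.02)² = 5.3147 kg m².
Total I = 0.89047 + 5.3147 = 6.2051 kg m².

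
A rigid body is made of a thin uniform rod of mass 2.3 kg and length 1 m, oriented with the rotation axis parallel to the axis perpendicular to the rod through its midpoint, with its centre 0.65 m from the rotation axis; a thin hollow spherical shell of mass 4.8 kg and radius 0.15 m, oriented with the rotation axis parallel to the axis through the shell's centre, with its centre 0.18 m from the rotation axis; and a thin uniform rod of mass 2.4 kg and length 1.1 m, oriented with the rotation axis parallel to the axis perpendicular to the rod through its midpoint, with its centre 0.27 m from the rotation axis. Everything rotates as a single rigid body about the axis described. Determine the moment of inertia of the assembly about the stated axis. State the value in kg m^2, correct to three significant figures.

Thin rod: I_cm = (1/12)ML² = (1/12)(2.3)(1)² = 0.19167 kg m^2; centre at d = 0.65 m, so the parallel axis theorem gives I = 0.19167 + (2.3)(0.65)² = 1.1634 kg m^2.
Spherical shell: I_cm = (2/3)MR² = (2/3)(4.8)(0.15)² = 0.072 kg m^2; centre at d = 0.18 m, so the parallel axis theorem gives I = 0.072 + (4.8)(0.18)² = 0.22752 kg m^2.
Thin rod: I_cm = (1/12)ML² = (1/12)(2.4)(1.1)² = 0.242 kg m^2; centre at d = 0.27 m, so the parallel axis theorem gives I = 0.242 + (2.4)(0.27)² = 0.41696 kg m^2.
Total I = 1.1634 + 0.22752 + 0.41696 = 1.8079 kg m^2.

1.81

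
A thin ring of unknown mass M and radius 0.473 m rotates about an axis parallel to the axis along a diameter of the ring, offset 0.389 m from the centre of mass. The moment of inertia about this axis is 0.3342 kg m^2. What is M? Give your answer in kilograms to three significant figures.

I = I_cm + Md² = (1/2)MR² + Md² = M·[0.5·(0.473)² + (0.389)²] = M·0.26319.
So M = 0.3342 / 0.26319 = 1.2698 kg.

1.27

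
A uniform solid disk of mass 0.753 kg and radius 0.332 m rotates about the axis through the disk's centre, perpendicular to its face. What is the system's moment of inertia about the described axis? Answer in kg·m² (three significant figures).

I_cm = (1/2)MR² = (1/2)(0.753)(0.332)² = 0.041499 kg·m²; axis through the centre, so I = 0.041499 kg·m².

0.0415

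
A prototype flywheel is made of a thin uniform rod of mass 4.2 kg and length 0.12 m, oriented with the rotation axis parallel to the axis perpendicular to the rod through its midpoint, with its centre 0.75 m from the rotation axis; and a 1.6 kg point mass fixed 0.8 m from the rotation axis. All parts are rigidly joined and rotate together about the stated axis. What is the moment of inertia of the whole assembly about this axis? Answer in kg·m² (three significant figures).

3.39

Thin rod: I_cm = (1/12)ML² = (1/12)(4.2)(0.12)² = 0.00504 kg·m²; centre at d = 0.75 m, so the parallel axis theorem gives I = 0.00504 + (4.2)(0.75)² = 2.3675 kg·m².
Point mass: I_cm = 0; centre at d = 0.8 m, so the parallel axis theorem gives I = 0 + (1.6)(0.8)² = 1.024 kg·m².
Total I = 2.3675 + 1.024 = 3.3915 kg·m².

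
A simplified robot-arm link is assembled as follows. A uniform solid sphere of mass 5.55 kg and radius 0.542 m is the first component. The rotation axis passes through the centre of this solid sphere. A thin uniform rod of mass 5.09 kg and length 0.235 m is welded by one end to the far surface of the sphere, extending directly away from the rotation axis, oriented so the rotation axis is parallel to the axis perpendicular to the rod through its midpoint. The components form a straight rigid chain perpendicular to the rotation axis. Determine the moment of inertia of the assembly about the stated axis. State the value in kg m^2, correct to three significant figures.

Solid sphere: I_cm = (2/5)MR² = (2/5)(5.55)(0.542)² = 0.65216 kg m^2; axis through the centre, so I = 0.65216 kg m^2.
Thin rod: I_cm = (1/12)ML² = (1/12)(5.09)(0.235)² = 0.023425 kg m^2; centre at d = 0.542 + 0.1175 = 0.6595 m, so I = I_cm + Md² gives I = 0.023425 + (5.09)(0.6595)² = 2.2373 kg m^2.
Total I = 0.65216 + 2.2373 = 2.8894 kg m^2.

2.89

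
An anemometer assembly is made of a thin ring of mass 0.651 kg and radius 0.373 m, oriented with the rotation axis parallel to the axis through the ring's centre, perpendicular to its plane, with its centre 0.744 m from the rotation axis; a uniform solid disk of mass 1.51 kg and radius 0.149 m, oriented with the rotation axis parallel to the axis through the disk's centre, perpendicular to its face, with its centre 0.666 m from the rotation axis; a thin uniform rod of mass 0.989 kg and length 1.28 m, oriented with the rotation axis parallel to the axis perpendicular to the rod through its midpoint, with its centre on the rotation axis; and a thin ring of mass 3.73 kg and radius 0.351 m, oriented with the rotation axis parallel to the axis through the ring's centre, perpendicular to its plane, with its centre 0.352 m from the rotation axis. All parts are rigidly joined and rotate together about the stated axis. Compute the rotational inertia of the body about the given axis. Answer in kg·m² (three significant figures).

2.19

Thin ring: I_cm = MR² = (0.651)(0.373)² = 0.090573 kg·m²; centre at d = 0.744 m, so I = I_cm + Md² gives I = 0.090573 + (0.651)(0.744)² = 0.45092 kg·m².
Solid disk: I_cm = (1/2)MR² = (1/2)(1.51)(0.149)² = 0.016762 kg·m²; centre at d = 0.666 m, so I = I_cm + Md² gives I = 0.016762 + (1.51)(0.666)² = 0.68653 kg·m².
Thin rod: I_cm = (1/12)ML² = (1/12)(0.989)(1.28)² = 0.13503 kg·m²; axis through the centre, so I = 0.13503 kg·m².
Thin ring: I_cm = MR² = (3.73)(0.351)² = 0.45954 kg·m²; centre at d = 0.352 m, so I = I_cm + Md² gives I = 0.45954 + (3.73)(0.352)² = 0.9217 kg·m².
Total I = 0.45092 + 0.68653 + 0.13503 + 0.9217 = 2.1942 kg·m².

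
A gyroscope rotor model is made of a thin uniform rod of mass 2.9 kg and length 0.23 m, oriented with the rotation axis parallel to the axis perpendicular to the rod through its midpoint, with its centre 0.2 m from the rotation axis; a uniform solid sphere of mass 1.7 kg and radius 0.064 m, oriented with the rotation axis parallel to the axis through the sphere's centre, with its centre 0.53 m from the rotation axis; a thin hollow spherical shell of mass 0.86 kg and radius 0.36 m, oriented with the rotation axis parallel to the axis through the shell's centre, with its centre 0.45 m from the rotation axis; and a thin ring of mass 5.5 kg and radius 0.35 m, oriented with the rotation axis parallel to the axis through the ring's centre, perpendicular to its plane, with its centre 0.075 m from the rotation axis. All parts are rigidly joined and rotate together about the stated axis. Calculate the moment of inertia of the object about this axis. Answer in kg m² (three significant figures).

Thin rod: I_cm = (1/12)ML² = (1/12)(2.9)(0.23)² = 0.012784 kg m²; centre at d = 0.2 m, so the parallel axis theorem gives I = 0.012784 + (2.9)(0.2)² = 0.12878 kg m².
Solid sphere: I_cm = (2/5)MR² = (2/5)(1.7)(0.064)² = 0.0027853 kg m²; centre at d = 0.53 m, so the parallel axis theorem gives I = 0.0027853 + (1.7)(0.53)² = 0.48032 kg m².
Spherical shell: I_cm = (2/3)MR² = (2/3)(0.86)(0.36)² = 0.074304 kg m²; centre at d = 0.45 m, so the parallel axis theorem gives I = 0.074304 + (0.86)(0.45)² = 0.24845 kg m².
Thin ring: I_cm = MR² = (5.5)(0.35)² = 0.67375 kg m²; centre at d = 0.075 m, so the parallel axis theorem gives I = 0.67375 + (5.5)(0.075)² = 0.70469 kg m².
Total I = 0.12878 + 0.48032 + 0.24845 + 0.70469 = 1.5622 kg m².

1.56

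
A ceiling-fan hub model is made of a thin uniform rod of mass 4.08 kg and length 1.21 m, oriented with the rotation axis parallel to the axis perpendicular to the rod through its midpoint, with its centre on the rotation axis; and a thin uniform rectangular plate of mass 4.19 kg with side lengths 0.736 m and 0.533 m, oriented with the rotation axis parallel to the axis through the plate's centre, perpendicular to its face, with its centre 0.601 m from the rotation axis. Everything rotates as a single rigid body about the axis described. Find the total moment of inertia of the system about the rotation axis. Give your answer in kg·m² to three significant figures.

2.30

Thin rod: I_cm = (1/12)ML² = (1/12)(4.08)(1.21)² = 0.49779 kg·m²; axis through the centre, so I = 0.49779 kg·m².
Rectangular plate: I_cm = (1/12)M(a²+b²) = (1/12)(4.19)[(0.736)² + (0.533)²] = 0.28834 kg·m²; centre at d = 0.601 m, so the parallel axis theorem gives I = 0.28834 + (4.19)(0.601)² = 1.8018 kg·m².
Total I = 0.49779 + 1.8018 = 2.2996 kg·m².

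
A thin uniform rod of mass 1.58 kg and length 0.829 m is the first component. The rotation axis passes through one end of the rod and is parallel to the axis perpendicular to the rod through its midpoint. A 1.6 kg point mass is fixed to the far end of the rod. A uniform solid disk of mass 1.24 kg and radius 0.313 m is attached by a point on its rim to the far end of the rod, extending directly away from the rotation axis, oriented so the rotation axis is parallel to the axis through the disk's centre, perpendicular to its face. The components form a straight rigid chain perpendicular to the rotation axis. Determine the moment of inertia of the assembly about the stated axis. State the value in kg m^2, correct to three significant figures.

3.14

Thin rod: I_cm = (1/12)ML² = (1/12)(1.58)(0.829)² = 0.090487 kg m^2; centre at d = 0.4145 m, so I = I_cm + Md² gives I = 0.090487 + (1.58)(0.4145)² = 0.36195 kg m^2.
Point mass: I_cm = 0; centre at d = 0.4145 + 0.4145 = 0.829 m, so I = I_cm + Md² gives I = 0 + (1.6)(0.829)² = 1.0996 kg m^2.
Solid disk: I_cm = (1/2)MR² = (1/2)(1.24)(0.313)² = 0.060741 kg m^2; centre at d = 0.4145 + 0.4145 + 0.313 = 1.142 m, so I = I_cm + Md² gives I = 0.060741 + (1.24)(1.142)² = 1.6779 kg m^2.
Total I = 0.36195 + 1.0996 + 1.6779 = 3.1394 kg m^2.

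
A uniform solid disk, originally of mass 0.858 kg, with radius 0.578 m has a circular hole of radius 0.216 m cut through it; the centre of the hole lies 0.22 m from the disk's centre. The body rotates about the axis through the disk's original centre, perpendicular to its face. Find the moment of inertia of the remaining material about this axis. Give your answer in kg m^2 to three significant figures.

Unpierced body about its centre: I₀ = (1/2)MR² = (1/2)(0.858)(0.578)² = 0.14332 kg m^2.
The removed disk has mass m = M·(r/R)² = (0.858)(0.216/0.578)² = 0.11982 kg (same uniform areal density).
Its moment of inertia about the rotation axis (parallel-axis theorem): I_hole = (1/2)mr² + md² = (1/2)(0.11982)(0.216)² + (0.11982)(0.22)² = 0.0085946 kg m^2.
Treating the hole as negative mass, I = I₀ − I_hole = 0.14332 − 0.0085946 = 0.13473 kg m^2.

0.135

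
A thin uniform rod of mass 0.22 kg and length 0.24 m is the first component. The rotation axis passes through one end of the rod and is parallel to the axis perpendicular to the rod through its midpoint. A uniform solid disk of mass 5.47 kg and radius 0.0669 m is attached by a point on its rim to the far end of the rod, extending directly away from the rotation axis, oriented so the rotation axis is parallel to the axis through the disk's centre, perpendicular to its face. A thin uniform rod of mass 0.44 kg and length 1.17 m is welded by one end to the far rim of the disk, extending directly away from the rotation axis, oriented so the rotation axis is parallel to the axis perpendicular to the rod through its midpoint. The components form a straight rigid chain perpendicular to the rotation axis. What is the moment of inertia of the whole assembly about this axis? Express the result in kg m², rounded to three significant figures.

Thin rod: I_cm = (1/12)ML² = (1/12)(0.22)(0.24)² = 0.001056 kg m²; centre at d = 0.12 m, so the parallel axis theorem gives I = 0.001056 + (0.22)(0.12)² = 0.004224 kg m².
Solid disk: I_cm = (1/2)MR² = (1/2)(5.47)(0.0669)² = 0.012241 kg m²; centre at d = 0.12 + 0.12 + 0.0669 = 0.3069 m, so the parallel axis theorem gives I = 0.012241 + (5.47)(0.3069)² = 0.52745 kg m².
Thin rod: I_cm = (1/12)ML² = (1/12)(0.44)(1.17)² = 0.050193 kg m²; centre at d = 0.12 + 0.12 + 0.0669 + 0.0669 + 0.585 = 0.9588 m, so the parallel axis theorem gives I = 0.050193 + (0.44)(0.9588)² = 0.45468 kg m².
Total I = 0.004224 + 0.52745 + 0.45468 = 0.98635 kg m².

0.986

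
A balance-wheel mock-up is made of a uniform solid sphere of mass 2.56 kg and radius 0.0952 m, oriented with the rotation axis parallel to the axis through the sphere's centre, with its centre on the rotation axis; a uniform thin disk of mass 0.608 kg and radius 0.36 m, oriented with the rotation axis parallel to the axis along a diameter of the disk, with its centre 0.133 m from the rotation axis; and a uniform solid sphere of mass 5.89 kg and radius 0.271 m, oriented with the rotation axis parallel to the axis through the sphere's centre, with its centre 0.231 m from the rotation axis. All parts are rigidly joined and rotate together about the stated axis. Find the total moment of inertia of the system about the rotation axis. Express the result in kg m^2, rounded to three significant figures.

Solid sphere: I_cm = (2/5)MR² = (2/5)(2.56)(0.0952)² = 0.0092806 kg m^2; axis through the centre, so I = 0.0092806 kg m^2.
Thin disk: I_cm = (1/4)MR² = (1/4)(0.608)(0.36)² = 0.019699 kg m^2; centre at d = 0.133 m, so I = I_cm + Md² gives I = 0.019699 + (0.608)(0.133)² = 0.030454 kg m^2.
Solid sphere: I_cm = (2/5)MR² = (2/5)(5.89)(0.271)² = 0.17303 kg m^2; centre at d = 0.231 m, so I = I_cm + Md² gives I = 0.17303 + (5.89)(0.231)² = 0.48732 kg m^2.
Total I = 0.0092806 + 0.030454 + 0.48732 = 0.52706 kg m^2.

0.527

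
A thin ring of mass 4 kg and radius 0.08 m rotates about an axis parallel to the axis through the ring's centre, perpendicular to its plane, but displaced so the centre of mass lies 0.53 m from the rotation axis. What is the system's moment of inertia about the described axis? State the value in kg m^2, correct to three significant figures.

I_cm = MR² = (4)(0.08)² = 0.0256 kg m^2; centre at d = 0.53 m, so the parallel axis theorem gives I = 0.0256 + (4)(0.53)² = 1.1492 kg m^2.

1.15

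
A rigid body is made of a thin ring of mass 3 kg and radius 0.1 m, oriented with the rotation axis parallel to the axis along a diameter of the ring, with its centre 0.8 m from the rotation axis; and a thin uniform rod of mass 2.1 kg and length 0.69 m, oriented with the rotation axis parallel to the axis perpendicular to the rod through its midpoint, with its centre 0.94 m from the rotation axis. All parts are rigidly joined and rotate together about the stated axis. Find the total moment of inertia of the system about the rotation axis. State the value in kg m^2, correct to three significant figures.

Thin ring: I_cm = (1/2)MR² = (1/2)(3)(0.1)² = 0.015 kg m^2; centre at d = 0.8 m, so I = I_cm + Md² gives I = 0.015 + (3)(0.8)² = 1.935 kg m^2.
Thin rod: I_cm = (1/12)ML² = (1/12)(2.1)(0.69)² = 0.083317 kg m^2; centre at d = 0.94 m, so I = I_cm + Md² gives I = 0.083317 + (2.1)(0.94)² = 1.9389 kg m^2.
Total I = 1.935 + 1.9389 = 3.8739 kg m^2.

3.87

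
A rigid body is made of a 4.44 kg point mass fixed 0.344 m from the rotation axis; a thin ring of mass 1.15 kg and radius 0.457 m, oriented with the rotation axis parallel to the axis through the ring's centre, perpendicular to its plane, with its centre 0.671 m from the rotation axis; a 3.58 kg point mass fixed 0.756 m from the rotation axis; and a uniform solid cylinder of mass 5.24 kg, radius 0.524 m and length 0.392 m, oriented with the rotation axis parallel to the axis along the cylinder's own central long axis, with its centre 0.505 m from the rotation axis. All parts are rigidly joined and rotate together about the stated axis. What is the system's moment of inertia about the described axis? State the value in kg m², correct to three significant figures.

5.39

Point mass: I_cm = 0; centre at d = 0.344 m, so I = I_cm + Md² gives I = 0 + (4.44)(0.344)² = 0.52541 kg m².
Thin ring: I_cm = MR² = (1.15)(0.457)² = 0.24018 kg m²; centre at d = 0.671 m, so I = I_cm + Md² gives I = 0.24018 + (1.15)(0.671)² = 0.75795 kg m².
Point mass: I_cm = 0; centre at d = 0.756 m, so I = I_cm + Md² gives I = 0 + (3.58)(0.756)² = 2.0461 kg m².
Solid cylinder: I_cm = (1/2)MR² = (1/2)(5.24)(0.524)² = 0.71939 kg m²; centre at d = 0.505 m, so I = I_cm + Md² gives I = 0.71939 + (5.24)(0.505)² = 2.0557 kg m².
Total I = 0.52541 + 0.75795 + 2.0461 + 2.0557 = 5.3852 kg m².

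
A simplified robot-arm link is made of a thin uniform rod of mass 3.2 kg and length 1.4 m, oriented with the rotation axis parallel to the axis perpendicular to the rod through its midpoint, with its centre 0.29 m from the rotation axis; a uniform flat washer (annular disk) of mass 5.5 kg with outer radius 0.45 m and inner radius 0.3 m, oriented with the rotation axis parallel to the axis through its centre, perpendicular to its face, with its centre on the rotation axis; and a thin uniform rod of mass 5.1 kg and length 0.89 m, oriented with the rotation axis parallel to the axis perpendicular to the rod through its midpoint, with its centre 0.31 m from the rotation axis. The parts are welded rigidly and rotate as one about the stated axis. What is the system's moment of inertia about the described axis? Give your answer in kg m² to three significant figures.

2.42

Thin rod: I_cm = (1/12)ML² = (1/12)(3.2)(1.4)² = 0.52267 kg m²; centre at d = 0.29 m, so the parallel axis theorem gives I = 0.52267 + (3.2)(0.29)² = 0.79179 kg m².
Annular disk: I_cm = (1/2)M(R²+r²) = (1/2)(5.5)[(0.45)² + (0.3)²] = 0.80437 kg m²; axis through the centre, so I = 0.80437 kg m².
Thin rod: I_cm = (1/12)ML² = (1/12)(5.1)(0.89)² = 0.33664 kg m²; centre at d = 0.31 m, so the parallel axis theorem gives I = 0.33664 + (5.1)(0.31)² = 0.82675 kg m².
Total I = 0.79179 + 0.80437 + 0.82675 = 2.4229 kg m².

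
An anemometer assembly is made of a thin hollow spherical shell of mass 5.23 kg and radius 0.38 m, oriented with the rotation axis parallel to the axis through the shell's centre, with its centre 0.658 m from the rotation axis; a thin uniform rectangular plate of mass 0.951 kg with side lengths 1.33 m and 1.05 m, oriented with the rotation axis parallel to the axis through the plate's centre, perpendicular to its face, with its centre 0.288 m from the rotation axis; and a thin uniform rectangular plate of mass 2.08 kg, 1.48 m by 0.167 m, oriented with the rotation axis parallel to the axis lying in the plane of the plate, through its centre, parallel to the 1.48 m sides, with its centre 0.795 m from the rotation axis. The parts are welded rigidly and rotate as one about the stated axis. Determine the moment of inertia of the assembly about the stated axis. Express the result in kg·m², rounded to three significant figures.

Spherical shell: I_cm = (2/3)MR² = (2/3)(5.23)(0.38)² = 0.50347 kg·m²; centre at d = 0.658 m, so the parallel axis theorem gives I = 0.50347 + (5.23)(0.658)² = 2.7679 kg·m².
Rectangular plate: I_cm = (1/12)M(a²+b²) = (1/12)(0.951)[(1.33)² + (1.05)²] = 0.22756 kg·m²; centre at d = 0.288 m, so the parallel axis theorem gives I = 0.22756 + (0.951)(0.288)² = 0.30644 kg·m².
Rectangular plate: I_cm = (1/12)Mb² = (1/12)(2.08)(0.167)² = 0.0048341 kg·m²; centre at d = 0.795 m, so the parallel axis theorem gives I = 0.0048341 + (2.08)(0.795)² = 1.3194 kg·m².
Total I = 2.7679 + 0.30644 + 1.3194 = 4.3938 kg·m².

4.39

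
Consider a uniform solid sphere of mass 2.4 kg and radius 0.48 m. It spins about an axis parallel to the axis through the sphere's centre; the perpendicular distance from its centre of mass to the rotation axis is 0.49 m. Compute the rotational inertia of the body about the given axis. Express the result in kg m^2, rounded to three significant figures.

I_cm = (2/5)MR² = (2/5)(2.4)(0.48)² = 0.22118 kg m^2; centre at d = 0.49 m, so I = I_cm + Md² gives I = 0.22118 + (2.4)(0.49)² = 0.79742 kg m^2.

0.797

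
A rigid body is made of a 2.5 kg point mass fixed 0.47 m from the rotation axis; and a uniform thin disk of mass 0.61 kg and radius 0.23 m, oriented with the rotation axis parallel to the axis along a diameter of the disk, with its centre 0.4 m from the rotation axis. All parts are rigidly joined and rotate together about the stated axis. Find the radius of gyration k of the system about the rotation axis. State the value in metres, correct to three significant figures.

Point mass: I_cm = 0; centre at d = 0.47 m, so I = I_cm + Md² gives I = 0 + (2.5)(0.47)² = 0.55225 kg·m².
Thin disk: I_cm = (1/4)MR² = (1/4)(0.61)(0.23)² = 0.0080672 kg·m²; centre at d = 0.4 m, so I = I_cm + Md² gives I = 0.0080672 + (0.61)(0.4)² = 0.10567 kg·m².
Total I = 0.65792 kg·m²; total mass M = 3.11 kg.
k = √(I/M) = √(0.65792/3.11) = 0.45994 m.

0.460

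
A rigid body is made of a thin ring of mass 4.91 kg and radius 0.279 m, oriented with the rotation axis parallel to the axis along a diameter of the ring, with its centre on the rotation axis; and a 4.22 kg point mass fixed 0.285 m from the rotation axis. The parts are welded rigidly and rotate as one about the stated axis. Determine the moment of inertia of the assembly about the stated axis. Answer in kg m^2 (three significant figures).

0.534

Thin ring: I_cm = (1/2)MR² = (1/2)(4.91)(0.279)² = 0.1911 kg m^2; axis through the centre, so I = 0.1911 kg m^2.
Point mass: I_cm = 0; centre at d = 0.285 m, so I = I_cm + Md² gives I = 0 + (4.22)(0.285)² = 0.34277 kg m^2.
Total I = 0.1911 + 0.34277 = 0.53387 kg m^2.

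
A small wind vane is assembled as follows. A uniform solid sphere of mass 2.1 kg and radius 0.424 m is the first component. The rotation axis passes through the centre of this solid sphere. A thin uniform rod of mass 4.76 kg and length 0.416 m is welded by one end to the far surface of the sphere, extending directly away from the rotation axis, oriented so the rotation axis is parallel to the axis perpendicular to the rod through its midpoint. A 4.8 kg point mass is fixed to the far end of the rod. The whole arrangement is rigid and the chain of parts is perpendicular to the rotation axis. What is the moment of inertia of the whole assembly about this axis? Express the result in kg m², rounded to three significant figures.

5.51

Solid sphere: I_cm = (2/5)MR² = (2/5)(2.1)(0.424)² = 0.15101 kg m²; axis through the centre, so I = 0.15101 kg m².
Thin rod: I_cm = (1/12)ML² = (1/12)(4.76)(0.416)² = 0.068646 kg m²; centre at d = 0.424 + 0.208 = 0.632 m, so I = I_cm + Md² gives I = 0.068646 + (4.76)(0.632)² = 1.9699 kg m².
Point mass: I_cm = 0; centre at d = 0.424 + 0.208 + 0.208 = 0.84 m, so I = I_cm + Md² gives I = 0 + (4.8)(0.84)² = 3.3869 kg m².
Total I = 0.15101 + 1.9699 + 3.3869 = 5.5078 kg m².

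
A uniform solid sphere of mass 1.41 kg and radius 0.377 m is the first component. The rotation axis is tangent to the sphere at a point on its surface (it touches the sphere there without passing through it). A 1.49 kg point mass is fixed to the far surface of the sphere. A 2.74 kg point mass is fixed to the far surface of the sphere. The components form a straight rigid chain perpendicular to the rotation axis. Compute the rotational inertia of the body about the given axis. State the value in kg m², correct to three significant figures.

Solid sphere: I_cm = (2/5)MR² = (2/5)(1.41)(0.377)² = 0.080161 kg m²; centre at d = 0.377 m, so the parallel axis theorem gives I = 0.080161 + (1.41)(0.377)² = 0.28056 kg m².
Point mass: I_cm = 0; centre at d = 0.377 + 0.377 = 0.754 m, so the parallel axis theorem gives I = 0 + (1.49)(0.754)² = 0.84709 kg m².
Point mass: I_cm = 0; centre at d = 0.377 + 0.377 = 0.754 m, so the parallel axis theorem gives I = 0 + (2.74)(0.754)² = 1.5577 kg m².
Total I = 0.28056 + 0.84709 + 1.5577 = 2.6854 kg m².

2.69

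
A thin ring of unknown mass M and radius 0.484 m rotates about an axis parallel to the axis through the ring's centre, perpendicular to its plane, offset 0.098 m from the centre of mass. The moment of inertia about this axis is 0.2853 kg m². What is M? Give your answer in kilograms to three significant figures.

I = I_cm + Md² = MR² + Md² = M·[1·(0.484)² + (0.098)²] = M·0.24386.
So M = 0.2853 / 0.24386 = 1.1699 kg.

1.17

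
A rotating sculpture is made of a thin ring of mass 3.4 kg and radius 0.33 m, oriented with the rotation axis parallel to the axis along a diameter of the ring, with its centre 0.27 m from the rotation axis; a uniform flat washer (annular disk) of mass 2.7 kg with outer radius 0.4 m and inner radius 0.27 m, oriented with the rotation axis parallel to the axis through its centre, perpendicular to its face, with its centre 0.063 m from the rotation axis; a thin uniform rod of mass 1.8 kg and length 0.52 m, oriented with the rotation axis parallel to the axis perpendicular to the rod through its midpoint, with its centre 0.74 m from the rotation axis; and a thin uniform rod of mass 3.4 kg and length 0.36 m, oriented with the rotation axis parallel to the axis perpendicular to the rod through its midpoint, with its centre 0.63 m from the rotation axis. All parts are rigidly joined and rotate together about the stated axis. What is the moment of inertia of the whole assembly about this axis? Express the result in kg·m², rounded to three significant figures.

Thin ring: I_cm = (1/2)MR² = (1/2)(3.4)(0.33)² = 0.18513 kg·m²; centre at d = 0.27 m, so I = I_cm + Md² gives I = 0.18513 + (3.4)(0.27)² = 0.43299 kg·m².
Annular disk: I_cm = (1/2)M(R²+r²) = (1/2)(2.7)[(0.4)² + (0.27)²] = 0.31442 kg·m²; centre at d = 0.063 m, so I = I_cm + Md² gives I = 0.31442 + (2.7)(0.063)² = 0.32513 kg·m².
Thin rod: I_cm = (1/12)ML² = (1/12)(1.8)(0.52)² = 0.04056 kg·m²; centre at d = 0.74 m, so I = I_cm + Md² gives I = 0.04056 + (1.8)(0.74)² = 1.0262 kg·m².
Thin rod: I_cm = (1/12)ML² = (1/12)(3.4)(0.36)² = 0.03672 kg·m²; centre at d = 0.63 m, so I = I_cm + Md² gives I = 0.03672 + (3.4)(0.63)² = 1.3862 kg·m².
Total I = 0.43299 + 0.32513 + 1.0262 + 1.3862 = 3.1705 kg·m².

3.17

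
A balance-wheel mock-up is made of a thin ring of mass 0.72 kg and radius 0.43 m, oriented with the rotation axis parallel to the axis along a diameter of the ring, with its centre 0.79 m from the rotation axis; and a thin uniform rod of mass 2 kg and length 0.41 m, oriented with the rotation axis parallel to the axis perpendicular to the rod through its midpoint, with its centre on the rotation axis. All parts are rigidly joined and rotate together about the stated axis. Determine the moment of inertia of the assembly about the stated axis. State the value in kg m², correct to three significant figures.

Thin ring: I_cm = (1/2)MR² = (1/2)(0.72)(0.43)² = 0.066564 kg m²; centre at d = 0.79 m, so the parallel axis theorem gives I = 0.066564 + (0.72)(0.79)² = 0.51592 kg m².
Thin rod: I_cm = (1/12)ML² = (1/12)(2)(0.41)² = 0.028017 kg m²; axis through the centre, so I = 0.028017 kg m².
Total I = 0.51592 + 0.028017 = 0.54393 kg m².

0.544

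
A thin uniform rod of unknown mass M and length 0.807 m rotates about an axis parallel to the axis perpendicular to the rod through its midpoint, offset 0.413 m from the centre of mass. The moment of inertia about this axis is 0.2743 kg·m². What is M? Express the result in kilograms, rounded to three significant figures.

1.22

I = I_cm + Md² = (1/12)ML² + Md² = M·[0.0833333·(0.807)² + (0.413)²] = M·0.22484.
So M = 0.2743 / 0.22484 = 1.22 kg.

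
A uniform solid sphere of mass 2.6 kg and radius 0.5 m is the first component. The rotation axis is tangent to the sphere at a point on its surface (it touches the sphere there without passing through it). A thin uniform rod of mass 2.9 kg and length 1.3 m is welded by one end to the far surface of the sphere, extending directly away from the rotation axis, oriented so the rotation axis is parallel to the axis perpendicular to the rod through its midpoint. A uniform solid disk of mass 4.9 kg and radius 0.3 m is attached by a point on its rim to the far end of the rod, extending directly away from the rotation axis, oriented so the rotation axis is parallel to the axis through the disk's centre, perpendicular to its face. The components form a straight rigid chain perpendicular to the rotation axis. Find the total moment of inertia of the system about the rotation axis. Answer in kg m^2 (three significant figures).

42.6

Solid sphere: I_cm = (2/5)MR² = (2/5)(2.6)(0.5)² = 0.26 kg m^2; centre at d = 0.5 m, so the parallel axis theorem gives I = 0.26 + (2.6)(0.5)² = 0.91 kg m^2.
Thin rod: I_cm = (1/12)ML² = (1/12)(2.9)(1.3)² = 0.40842 kg m^2; centre at d = 0.5 + 0.5 + 0.65 = 1.65 m, so the parallel axis theorem gives I = 0.40842 + (2.9)(1.65)² = 8.3037 kg m^2.
Solid disk: I_cm = (1/2)MR² = (1/2)(4.9)(0.3)² = 0.2205 kg m^2; centre at d = 0.5 + 0.5 + 0.65 + 0.65 + 0.3 = 2.6 m, so the parallel axis theorem gives I = 0.2205 + (4.9)(2.6)² = 33.344 kg m^2.
Total I = 0.91 + 8.3037 + 33.344 = 42.558 kg m^2.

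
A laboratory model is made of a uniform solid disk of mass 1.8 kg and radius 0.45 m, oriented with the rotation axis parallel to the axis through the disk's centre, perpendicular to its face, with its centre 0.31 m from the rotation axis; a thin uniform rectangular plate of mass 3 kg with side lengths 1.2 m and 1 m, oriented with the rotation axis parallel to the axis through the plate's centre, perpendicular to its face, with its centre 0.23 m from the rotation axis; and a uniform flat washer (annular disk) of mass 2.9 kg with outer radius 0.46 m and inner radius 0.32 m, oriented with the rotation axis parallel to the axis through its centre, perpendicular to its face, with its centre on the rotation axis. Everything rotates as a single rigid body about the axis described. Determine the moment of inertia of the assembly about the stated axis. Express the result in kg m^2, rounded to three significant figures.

1.58

Solid disk: I_cm = (1/2)MR² = (1/2)(1.8)(0.45)² = 0.18225 kg m^2; centre at d = 0.31 m, so I = I_cm + Md² gives I = 0.18225 + (1.8)(0.31)² = 0.35523 kg m^2.
Rectangular plate: I_cm = (1/12)M(a²+b²) = (1/12)(3)[(1.2)² + (1)²] = 0.61 kg m^2; centre at d = 0.23 m, so I = I_cm + Md² gives I = 0.61 + (3)(0.23)² = 0.7687 kg m^2.
Annular disk: I_cm = (1/2)M(R²+r²) = (1/2)(2.9)[(0.46)² + (0.32)²] = 0.4553 kg m^2; axis through the centre, so I = 0.4553 kg m^2.
Total I = 0.35523 + 0.7687 + 0.4553 = 1.5792 kg m^2.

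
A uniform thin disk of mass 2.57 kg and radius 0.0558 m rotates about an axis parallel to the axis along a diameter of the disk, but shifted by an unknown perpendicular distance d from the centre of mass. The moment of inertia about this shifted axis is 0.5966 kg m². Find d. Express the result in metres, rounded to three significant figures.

About the centre-of-mass axis, I_cm = (1/4)MR² = (1/4)(2.57)(0.0558)² = 0.0020005 kg m².
Parallel axis theorem: I = I_cm + Md², so Md² = 0.5966 − 0.0020005 = 0.5946 kg m².
d = √(0.5946 / 2.57) = 0.481 m.

0.481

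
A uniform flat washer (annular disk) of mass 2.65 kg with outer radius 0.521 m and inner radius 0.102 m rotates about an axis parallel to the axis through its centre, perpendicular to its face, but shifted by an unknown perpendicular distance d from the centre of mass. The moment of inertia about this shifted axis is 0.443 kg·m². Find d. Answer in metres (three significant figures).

0.162

About the centre-of-mass axis, I_cm = (1/2)M(R²+r²) = (1/2)(2.65)[(0.521)² + (0.102)²] = 0.37344 kg·m².
Parallel axis theorem: I = I_cm + Md², so Md² = 0.443 − 0.37344 = 0.069555 kg·m².
d = √(0.069555 / 2.65) = 0.16201 m.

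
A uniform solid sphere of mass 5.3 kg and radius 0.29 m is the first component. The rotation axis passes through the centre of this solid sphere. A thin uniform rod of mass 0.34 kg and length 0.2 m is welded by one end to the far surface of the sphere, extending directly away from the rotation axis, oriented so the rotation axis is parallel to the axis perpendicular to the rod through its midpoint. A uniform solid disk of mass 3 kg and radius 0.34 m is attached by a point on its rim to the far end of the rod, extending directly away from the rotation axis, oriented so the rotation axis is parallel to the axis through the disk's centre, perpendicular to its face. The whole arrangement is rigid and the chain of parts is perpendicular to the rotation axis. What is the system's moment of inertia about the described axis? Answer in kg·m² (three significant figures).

Solid sphere: I_cm = (2/5)MR² = (2/5)(5.3)(0.29)² = 0.17829 kg·m²; axis through the centre, so I = 0.17829 kg·m².
Thin rod: I_cm = (1/12)ML² = (1/12)(0.34)(0.2)² = 0.0011333 kg·m²; centre at d = 0.29 + 0.1 = 0.39 m, so I = I_cm + Md² gives I = 0.0011333 + (0.34)(0.39)² = 0.052847 kg·m².
Solid disk: I_cm = (1/2)MR² = (1/2)(3)(0.34)² = 0.1734 kg·m²; centre at d = 0.29 + 0.1 + 0.1 + 0.34 = 0.83 m, so I = I_cm + Md² gives I = 0.1734 + (3)(0.83)² = 2.2401 kg·m².
Total I = 0.17829 + 0.052847 + 2.2401 = 2.4712 kg·m².

2.47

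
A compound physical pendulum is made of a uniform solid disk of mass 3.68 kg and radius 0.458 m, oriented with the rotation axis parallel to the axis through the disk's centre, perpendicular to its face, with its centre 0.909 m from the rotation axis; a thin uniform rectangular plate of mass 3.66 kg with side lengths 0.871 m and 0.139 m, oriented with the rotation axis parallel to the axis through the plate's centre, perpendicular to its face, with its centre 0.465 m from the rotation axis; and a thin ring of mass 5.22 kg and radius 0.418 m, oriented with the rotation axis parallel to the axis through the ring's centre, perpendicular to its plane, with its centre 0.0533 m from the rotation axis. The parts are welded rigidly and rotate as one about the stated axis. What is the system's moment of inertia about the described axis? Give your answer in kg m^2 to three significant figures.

Solid disk: I_cm = (1/2)MR² = (1/2)(3.68)(0.458)² = 0.38597 kg m^2; centre at d = 0.909 m, so I = I_cm + Md² gives I = 0.38597 + (3.68)(0.909)² = 3.4267 kg m^2.
Rectangular plate: I_cm = (1/12)M(a²+b²) = (1/12)(3.66)[(0.871)² + (0.139)²] = 0.23728 kg m^2; centre at d = 0.465 m, so I = I_cm + Md² gives I = 0.23728 + (3.66)(0.465)² = 1.0287 kg m^2.
Thin ring: I_cm = MR² = (5.22)(0.418)² = 0.91206 kg m^2; centre at d = 0.0533 m, so I = I_cm + Md² gives I = 0.91206 + (5.22)(0.0533)² = 0.92689 kg m^2.
Total I = 3.4267 + 1.0287 + 0.92689 = 5.3822 kg m^2.

5.38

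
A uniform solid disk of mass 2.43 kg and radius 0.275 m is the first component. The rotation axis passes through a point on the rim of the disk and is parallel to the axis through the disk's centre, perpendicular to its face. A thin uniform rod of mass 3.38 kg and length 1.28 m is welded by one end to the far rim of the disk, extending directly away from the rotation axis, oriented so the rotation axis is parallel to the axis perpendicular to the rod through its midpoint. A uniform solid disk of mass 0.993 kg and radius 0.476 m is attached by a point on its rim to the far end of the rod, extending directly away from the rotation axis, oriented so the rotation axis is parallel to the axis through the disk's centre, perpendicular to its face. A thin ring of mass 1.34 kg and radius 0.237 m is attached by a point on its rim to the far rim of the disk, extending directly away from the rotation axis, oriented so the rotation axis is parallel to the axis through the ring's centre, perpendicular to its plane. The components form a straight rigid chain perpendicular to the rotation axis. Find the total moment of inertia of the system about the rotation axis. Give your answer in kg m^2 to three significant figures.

23.2

Solid disk: I_cm = (1/2)MR² = (1/2)(2.43)(0.275)² = 0.091884 kg m^2; centre at d = 0.275 m, so I = I_cm + Md² gives I = 0.091884 + (2.43)(0.275)² = 0.27565 kg m^2.
Thin rod: I_cm = (1/12)ML² = (1/12)(3.38)(1.28)² = 0.46148 kg m^2; centre at d = 0.275 + 0.275 + 0.64 = 1.19 m, so I = I_cm + Md² gives I = 0.46148 + (3.38)(1.19)² = 5.2479 kg m^2.
Solid disk: I_cm = (1/2)MR² = (1/2)(0.993)(0.476)² = 0.11249 kg m^2; centre at d = 0.275 + 0.275 + 0.64 + 0.64 + 0.476 = 2.306 m, so I = I_cm + Md² gives I = 0.11249 + (0.993)(2.306)² = 5.3929 kg m^2.
Thin ring: I_cm = MR² = (1.34)(0.237)² = 0.075266 kg m^2; centre at d = 0.275 + 0.275 + 0.64 + 0.64 + 0.476 + 0.476 + 0.237 = 3.019 m, so I = I_cm + Md² gives I = 0.075266 + (1.34)(3.019)² = 12.289 kg m^2.
Total I = 0.27565 + 5.2479 + 5.3929 + 12.289 = 23.205 kg m^2.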